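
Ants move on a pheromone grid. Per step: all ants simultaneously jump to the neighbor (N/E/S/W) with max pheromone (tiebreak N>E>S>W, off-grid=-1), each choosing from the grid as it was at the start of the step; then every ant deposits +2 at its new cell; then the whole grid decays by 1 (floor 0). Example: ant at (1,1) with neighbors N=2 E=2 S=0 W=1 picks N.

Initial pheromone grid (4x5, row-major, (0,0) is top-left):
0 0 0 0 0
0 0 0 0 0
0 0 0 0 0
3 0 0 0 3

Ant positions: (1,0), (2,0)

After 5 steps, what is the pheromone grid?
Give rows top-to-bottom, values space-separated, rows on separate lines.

After step 1: ants at (0,0),(3,0)
  1 0 0 0 0
  0 0 0 0 0
  0 0 0 0 0
  4 0 0 0 2
After step 2: ants at (0,1),(2,0)
  0 1 0 0 0
  0 0 0 0 0
  1 0 0 0 0
  3 0 0 0 1
After step 3: ants at (0,2),(3,0)
  0 0 1 0 0
  0 0 0 0 0
  0 0 0 0 0
  4 0 0 0 0
After step 4: ants at (0,3),(2,0)
  0 0 0 1 0
  0 0 0 0 0
  1 0 0 0 0
  3 0 0 0 0
After step 5: ants at (0,4),(3,0)
  0 0 0 0 1
  0 0 0 0 0
  0 0 0 0 0
  4 0 0 0 0

0 0 0 0 1
0 0 0 0 0
0 0 0 0 0
4 0 0 0 0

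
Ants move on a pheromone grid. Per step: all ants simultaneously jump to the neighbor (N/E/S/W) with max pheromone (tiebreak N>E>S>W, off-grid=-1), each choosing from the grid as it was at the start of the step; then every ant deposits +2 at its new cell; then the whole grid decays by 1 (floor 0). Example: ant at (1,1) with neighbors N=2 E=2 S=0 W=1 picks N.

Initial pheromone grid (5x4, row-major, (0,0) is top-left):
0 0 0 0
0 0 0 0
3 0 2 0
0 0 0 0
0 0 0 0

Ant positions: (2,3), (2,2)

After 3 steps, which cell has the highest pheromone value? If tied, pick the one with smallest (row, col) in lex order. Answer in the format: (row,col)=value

Answer: (2,2)=5

Derivation:
Step 1: ant0:(2,3)->W->(2,2) | ant1:(2,2)->N->(1,2)
  grid max=3 at (2,2)
Step 2: ant0:(2,2)->N->(1,2) | ant1:(1,2)->S->(2,2)
  grid max=4 at (2,2)
Step 3: ant0:(1,2)->S->(2,2) | ant1:(2,2)->N->(1,2)
  grid max=5 at (2,2)
Final grid:
  0 0 0 0
  0 0 3 0
  0 0 5 0
  0 0 0 0
  0 0 0 0
Max pheromone 5 at (2,2)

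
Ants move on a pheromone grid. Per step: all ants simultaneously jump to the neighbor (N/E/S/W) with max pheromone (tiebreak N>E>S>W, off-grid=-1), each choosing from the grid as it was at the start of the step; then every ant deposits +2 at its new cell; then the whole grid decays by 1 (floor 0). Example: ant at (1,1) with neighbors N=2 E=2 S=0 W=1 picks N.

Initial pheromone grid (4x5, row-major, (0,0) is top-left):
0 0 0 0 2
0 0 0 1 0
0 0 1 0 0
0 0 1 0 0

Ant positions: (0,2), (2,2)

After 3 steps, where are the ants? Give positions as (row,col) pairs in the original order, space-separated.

Step 1: ant0:(0,2)->E->(0,3) | ant1:(2,2)->S->(3,2)
  grid max=2 at (3,2)
Step 2: ant0:(0,3)->E->(0,4) | ant1:(3,2)->N->(2,2)
  grid max=2 at (0,4)
Step 3: ant0:(0,4)->S->(1,4) | ant1:(2,2)->S->(3,2)
  grid max=2 at (3,2)

(1,4) (3,2)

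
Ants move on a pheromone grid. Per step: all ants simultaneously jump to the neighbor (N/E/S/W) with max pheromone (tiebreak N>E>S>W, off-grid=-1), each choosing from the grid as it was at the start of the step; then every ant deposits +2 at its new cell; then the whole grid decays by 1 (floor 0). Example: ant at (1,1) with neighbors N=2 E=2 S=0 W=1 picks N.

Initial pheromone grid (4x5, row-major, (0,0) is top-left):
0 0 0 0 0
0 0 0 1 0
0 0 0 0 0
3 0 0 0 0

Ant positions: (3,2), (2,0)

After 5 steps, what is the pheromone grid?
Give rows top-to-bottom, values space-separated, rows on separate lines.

After step 1: ants at (2,2),(3,0)
  0 0 0 0 0
  0 0 0 0 0
  0 0 1 0 0
  4 0 0 0 0
After step 2: ants at (1,2),(2,0)
  0 0 0 0 0
  0 0 1 0 0
  1 0 0 0 0
  3 0 0 0 0
After step 3: ants at (0,2),(3,0)
  0 0 1 0 0
  0 0 0 0 0
  0 0 0 0 0
  4 0 0 0 0
After step 4: ants at (0,3),(2,0)
  0 0 0 1 0
  0 0 0 0 0
  1 0 0 0 0
  3 0 0 0 0
After step 5: ants at (0,4),(3,0)
  0 0 0 0 1
  0 0 0 0 0
  0 0 0 0 0
  4 0 0 0 0

0 0 0 0 1
0 0 0 0 0
0 0 0 0 0
4 0 0 0 0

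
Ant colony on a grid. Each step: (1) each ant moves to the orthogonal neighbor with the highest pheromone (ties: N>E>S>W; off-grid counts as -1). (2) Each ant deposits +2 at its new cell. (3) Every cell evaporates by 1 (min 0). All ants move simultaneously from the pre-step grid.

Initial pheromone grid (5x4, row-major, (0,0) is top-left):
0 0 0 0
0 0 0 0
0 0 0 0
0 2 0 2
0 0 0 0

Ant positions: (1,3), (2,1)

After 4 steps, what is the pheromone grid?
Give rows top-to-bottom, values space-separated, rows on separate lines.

After step 1: ants at (0,3),(3,1)
  0 0 0 1
  0 0 0 0
  0 0 0 0
  0 3 0 1
  0 0 0 0
After step 2: ants at (1,3),(2,1)
  0 0 0 0
  0 0 0 1
  0 1 0 0
  0 2 0 0
  0 0 0 0
After step 3: ants at (0,3),(3,1)
  0 0 0 1
  0 0 0 0
  0 0 0 0
  0 3 0 0
  0 0 0 0
After step 4: ants at (1,3),(2,1)
  0 0 0 0
  0 0 0 1
  0 1 0 0
  0 2 0 0
  0 0 0 0

0 0 0 0
0 0 0 1
0 1 0 0
0 2 0 0
0 0 0 0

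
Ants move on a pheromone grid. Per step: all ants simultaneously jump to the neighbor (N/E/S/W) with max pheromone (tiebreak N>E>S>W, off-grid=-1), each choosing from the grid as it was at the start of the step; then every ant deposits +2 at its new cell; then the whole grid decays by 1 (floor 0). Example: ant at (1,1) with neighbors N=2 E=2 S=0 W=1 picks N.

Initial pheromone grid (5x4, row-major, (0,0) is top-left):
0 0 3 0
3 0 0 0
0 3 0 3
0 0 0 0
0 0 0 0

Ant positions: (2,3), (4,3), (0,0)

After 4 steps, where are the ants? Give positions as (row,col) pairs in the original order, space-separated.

Step 1: ant0:(2,3)->N->(1,3) | ant1:(4,3)->N->(3,3) | ant2:(0,0)->S->(1,0)
  grid max=4 at (1,0)
Step 2: ant0:(1,3)->S->(2,3) | ant1:(3,3)->N->(2,3) | ant2:(1,0)->N->(0,0)
  grid max=5 at (2,3)
Step 3: ant0:(2,3)->N->(1,3) | ant1:(2,3)->N->(1,3) | ant2:(0,0)->S->(1,0)
  grid max=4 at (1,0)
Step 4: ant0:(1,3)->S->(2,3) | ant1:(1,3)->S->(2,3) | ant2:(1,0)->N->(0,0)
  grid max=7 at (2,3)

(2,3) (2,3) (0,0)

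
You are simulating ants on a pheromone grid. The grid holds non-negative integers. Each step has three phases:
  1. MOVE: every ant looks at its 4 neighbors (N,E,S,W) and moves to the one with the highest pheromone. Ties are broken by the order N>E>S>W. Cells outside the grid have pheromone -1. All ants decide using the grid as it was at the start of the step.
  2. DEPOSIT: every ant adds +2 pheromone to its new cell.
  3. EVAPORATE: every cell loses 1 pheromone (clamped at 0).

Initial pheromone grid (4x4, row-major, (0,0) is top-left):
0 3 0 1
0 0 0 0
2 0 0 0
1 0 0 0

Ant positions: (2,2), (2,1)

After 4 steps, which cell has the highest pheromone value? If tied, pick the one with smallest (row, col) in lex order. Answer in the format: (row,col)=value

Step 1: ant0:(2,2)->N->(1,2) | ant1:(2,1)->W->(2,0)
  grid max=3 at (2,0)
Step 2: ant0:(1,2)->N->(0,2) | ant1:(2,0)->N->(1,0)
  grid max=2 at (2,0)
Step 3: ant0:(0,2)->W->(0,1) | ant1:(1,0)->S->(2,0)
  grid max=3 at (2,0)
Step 4: ant0:(0,1)->E->(0,2) | ant1:(2,0)->N->(1,0)
  grid max=2 at (2,0)
Final grid:
  0 1 1 0
  1 0 0 0
  2 0 0 0
  0 0 0 0
Max pheromone 2 at (2,0)

Answer: (2,0)=2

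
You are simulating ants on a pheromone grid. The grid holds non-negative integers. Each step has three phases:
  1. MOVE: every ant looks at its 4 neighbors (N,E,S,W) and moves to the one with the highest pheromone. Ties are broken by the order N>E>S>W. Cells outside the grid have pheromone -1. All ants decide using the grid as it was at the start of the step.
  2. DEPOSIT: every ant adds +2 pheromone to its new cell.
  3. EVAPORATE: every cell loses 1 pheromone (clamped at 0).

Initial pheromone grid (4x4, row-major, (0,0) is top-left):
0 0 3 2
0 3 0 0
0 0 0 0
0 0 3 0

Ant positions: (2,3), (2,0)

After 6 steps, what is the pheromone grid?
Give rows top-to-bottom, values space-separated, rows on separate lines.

After step 1: ants at (1,3),(1,0)
  0 0 2 1
  1 2 0 1
  0 0 0 0
  0 0 2 0
After step 2: ants at (0,3),(1,1)
  0 0 1 2
  0 3 0 0
  0 0 0 0
  0 0 1 0
After step 3: ants at (0,2),(0,1)
  0 1 2 1
  0 2 0 0
  0 0 0 0
  0 0 0 0
After step 4: ants at (0,3),(0,2)
  0 0 3 2
  0 1 0 0
  0 0 0 0
  0 0 0 0
After step 5: ants at (0,2),(0,3)
  0 0 4 3
  0 0 0 0
  0 0 0 0
  0 0 0 0
After step 6: ants at (0,3),(0,2)
  0 0 5 4
  0 0 0 0
  0 0 0 0
  0 0 0 0

0 0 5 4
0 0 0 0
0 0 0 0
0 0 0 0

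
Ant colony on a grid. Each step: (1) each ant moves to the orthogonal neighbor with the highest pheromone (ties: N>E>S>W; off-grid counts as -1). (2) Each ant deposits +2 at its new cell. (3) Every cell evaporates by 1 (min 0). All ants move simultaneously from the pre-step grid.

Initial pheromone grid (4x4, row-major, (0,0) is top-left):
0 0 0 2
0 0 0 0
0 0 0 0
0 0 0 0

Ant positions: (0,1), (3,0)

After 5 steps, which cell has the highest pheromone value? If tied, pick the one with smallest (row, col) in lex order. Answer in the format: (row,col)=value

Step 1: ant0:(0,1)->E->(0,2) | ant1:(3,0)->N->(2,0)
  grid max=1 at (0,2)
Step 2: ant0:(0,2)->E->(0,3) | ant1:(2,0)->N->(1,0)
  grid max=2 at (0,3)
Step 3: ant0:(0,3)->S->(1,3) | ant1:(1,0)->N->(0,0)
  grid max=1 at (0,0)
Step 4: ant0:(1,3)->N->(0,3) | ant1:(0,0)->E->(0,1)
  grid max=2 at (0,3)
Step 5: ant0:(0,3)->S->(1,3) | ant1:(0,1)->E->(0,2)
  grid max=1 at (0,2)
Final grid:
  0 0 1 1
  0 0 0 1
  0 0 0 0
  0 0 0 0
Max pheromone 1 at (0,2)

Answer: (0,2)=1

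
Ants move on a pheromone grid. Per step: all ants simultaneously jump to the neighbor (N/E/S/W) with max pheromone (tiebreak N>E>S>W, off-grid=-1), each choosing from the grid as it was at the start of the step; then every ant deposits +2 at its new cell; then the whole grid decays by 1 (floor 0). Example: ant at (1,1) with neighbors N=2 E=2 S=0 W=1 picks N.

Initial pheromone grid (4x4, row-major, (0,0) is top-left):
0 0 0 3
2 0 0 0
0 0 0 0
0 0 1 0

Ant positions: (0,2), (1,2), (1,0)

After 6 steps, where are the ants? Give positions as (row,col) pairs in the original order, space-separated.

Step 1: ant0:(0,2)->E->(0,3) | ant1:(1,2)->N->(0,2) | ant2:(1,0)->N->(0,0)
  grid max=4 at (0,3)
Step 2: ant0:(0,3)->W->(0,2) | ant1:(0,2)->E->(0,3) | ant2:(0,0)->S->(1,0)
  grid max=5 at (0,3)
Step 3: ant0:(0,2)->E->(0,3) | ant1:(0,3)->W->(0,2) | ant2:(1,0)->N->(0,0)
  grid max=6 at (0,3)
Step 4: ant0:(0,3)->W->(0,2) | ant1:(0,2)->E->(0,3) | ant2:(0,0)->S->(1,0)
  grid max=7 at (0,3)
Step 5: ant0:(0,2)->E->(0,3) | ant1:(0,3)->W->(0,2) | ant2:(1,0)->N->(0,0)
  grid max=8 at (0,3)
Step 6: ant0:(0,3)->W->(0,2) | ant1:(0,2)->E->(0,3) | ant2:(0,0)->S->(1,0)
  grid max=9 at (0,3)

(0,2) (0,3) (1,0)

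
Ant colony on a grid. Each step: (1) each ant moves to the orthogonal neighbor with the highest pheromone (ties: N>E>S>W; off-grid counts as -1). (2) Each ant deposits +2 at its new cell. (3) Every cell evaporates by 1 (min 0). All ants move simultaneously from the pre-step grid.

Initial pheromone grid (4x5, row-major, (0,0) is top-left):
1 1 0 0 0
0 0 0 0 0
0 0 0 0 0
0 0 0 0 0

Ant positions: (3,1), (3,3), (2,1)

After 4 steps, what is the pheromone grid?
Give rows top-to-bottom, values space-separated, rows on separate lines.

After step 1: ants at (2,1),(2,3),(1,1)
  0 0 0 0 0
  0 1 0 0 0
  0 1 0 1 0
  0 0 0 0 0
After step 2: ants at (1,1),(1,3),(2,1)
  0 0 0 0 0
  0 2 0 1 0
  0 2 0 0 0
  0 0 0 0 0
After step 3: ants at (2,1),(0,3),(1,1)
  0 0 0 1 0
  0 3 0 0 0
  0 3 0 0 0
  0 0 0 0 0
After step 4: ants at (1,1),(0,4),(2,1)
  0 0 0 0 1
  0 4 0 0 0
  0 4 0 0 0
  0 0 0 0 0

0 0 0 0 1
0 4 0 0 0
0 4 0 0 0
0 0 0 0 0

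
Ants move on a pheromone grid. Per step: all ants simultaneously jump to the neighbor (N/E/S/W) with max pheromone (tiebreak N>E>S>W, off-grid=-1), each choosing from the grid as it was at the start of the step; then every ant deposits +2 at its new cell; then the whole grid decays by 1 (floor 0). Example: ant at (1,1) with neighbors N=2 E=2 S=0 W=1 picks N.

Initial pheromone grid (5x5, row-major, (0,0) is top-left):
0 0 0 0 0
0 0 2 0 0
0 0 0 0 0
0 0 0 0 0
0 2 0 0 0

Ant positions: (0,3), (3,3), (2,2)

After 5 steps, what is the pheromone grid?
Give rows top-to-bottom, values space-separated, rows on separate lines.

After step 1: ants at (0,4),(2,3),(1,2)
  0 0 0 0 1
  0 0 3 0 0
  0 0 0 1 0
  0 0 0 0 0
  0 1 0 0 0
After step 2: ants at (1,4),(1,3),(0,2)
  0 0 1 0 0
  0 0 2 1 1
  0 0 0 0 0
  0 0 0 0 0
  0 0 0 0 0
After step 3: ants at (1,3),(1,2),(1,2)
  0 0 0 0 0
  0 0 5 2 0
  0 0 0 0 0
  0 0 0 0 0
  0 0 0 0 0
After step 4: ants at (1,2),(1,3),(1,3)
  0 0 0 0 0
  0 0 6 5 0
  0 0 0 0 0
  0 0 0 0 0
  0 0 0 0 0
After step 5: ants at (1,3),(1,2),(1,2)
  0 0 0 0 0
  0 0 9 6 0
  0 0 0 0 0
  0 0 0 0 0
  0 0 0 0 0

0 0 0 0 0
0 0 9 6 0
0 0 0 0 0
0 0 0 0 0
0 0 0 0 0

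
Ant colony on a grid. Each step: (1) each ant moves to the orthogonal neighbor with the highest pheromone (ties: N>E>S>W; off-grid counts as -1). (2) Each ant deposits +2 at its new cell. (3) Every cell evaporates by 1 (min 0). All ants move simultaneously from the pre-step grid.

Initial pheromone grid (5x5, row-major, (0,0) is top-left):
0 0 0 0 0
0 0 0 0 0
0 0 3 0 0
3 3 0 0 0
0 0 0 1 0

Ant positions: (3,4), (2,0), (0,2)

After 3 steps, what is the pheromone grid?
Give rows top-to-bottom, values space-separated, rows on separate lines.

After step 1: ants at (2,4),(3,0),(0,3)
  0 0 0 1 0
  0 0 0 0 0
  0 0 2 0 1
  4 2 0 0 0
  0 0 0 0 0
After step 2: ants at (1,4),(3,1),(0,4)
  0 0 0 0 1
  0 0 0 0 1
  0 0 1 0 0
  3 3 0 0 0
  0 0 0 0 0
After step 3: ants at (0,4),(3,0),(1,4)
  0 0 0 0 2
  0 0 0 0 2
  0 0 0 0 0
  4 2 0 0 0
  0 0 0 0 0

0 0 0 0 2
0 0 0 0 2
0 0 0 0 0
4 2 0 0 0
0 0 0 0 0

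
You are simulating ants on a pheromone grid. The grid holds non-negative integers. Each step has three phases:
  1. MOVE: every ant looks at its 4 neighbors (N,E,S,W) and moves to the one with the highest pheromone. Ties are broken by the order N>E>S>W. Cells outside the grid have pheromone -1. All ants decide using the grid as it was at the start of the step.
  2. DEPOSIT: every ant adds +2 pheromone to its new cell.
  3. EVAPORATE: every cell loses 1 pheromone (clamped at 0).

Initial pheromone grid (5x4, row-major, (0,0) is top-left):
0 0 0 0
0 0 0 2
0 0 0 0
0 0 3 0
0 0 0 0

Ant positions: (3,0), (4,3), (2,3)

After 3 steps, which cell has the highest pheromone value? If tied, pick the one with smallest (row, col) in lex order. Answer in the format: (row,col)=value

Answer: (1,3)=3

Derivation:
Step 1: ant0:(3,0)->N->(2,0) | ant1:(4,3)->N->(3,3) | ant2:(2,3)->N->(1,3)
  grid max=3 at (1,3)
Step 2: ant0:(2,0)->N->(1,0) | ant1:(3,3)->W->(3,2) | ant2:(1,3)->N->(0,3)
  grid max=3 at (3,2)
Step 3: ant0:(1,0)->N->(0,0) | ant1:(3,2)->N->(2,2) | ant2:(0,3)->S->(1,3)
  grid max=3 at (1,3)
Final grid:
  1 0 0 0
  0 0 0 3
  0 0 1 0
  0 0 2 0
  0 0 0 0
Max pheromone 3 at (1,3)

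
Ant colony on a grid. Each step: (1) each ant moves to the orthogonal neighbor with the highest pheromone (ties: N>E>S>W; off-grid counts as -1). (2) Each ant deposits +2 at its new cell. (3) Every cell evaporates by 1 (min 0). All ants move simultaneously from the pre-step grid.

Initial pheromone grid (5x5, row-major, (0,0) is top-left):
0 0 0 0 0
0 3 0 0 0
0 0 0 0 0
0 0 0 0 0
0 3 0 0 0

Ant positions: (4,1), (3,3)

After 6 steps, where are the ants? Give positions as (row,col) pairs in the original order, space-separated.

Step 1: ant0:(4,1)->N->(3,1) | ant1:(3,3)->N->(2,3)
  grid max=2 at (1,1)
Step 2: ant0:(3,1)->S->(4,1) | ant1:(2,3)->N->(1,3)
  grid max=3 at (4,1)
Step 3: ant0:(4,1)->N->(3,1) | ant1:(1,3)->N->(0,3)
  grid max=2 at (4,1)
Step 4: ant0:(3,1)->S->(4,1) | ant1:(0,3)->E->(0,4)
  grid max=3 at (4,1)
Step 5: ant0:(4,1)->N->(3,1) | ant1:(0,4)->S->(1,4)
  grid max=2 at (4,1)
Step 6: ant0:(3,1)->S->(4,1) | ant1:(1,4)->N->(0,4)
  grid max=3 at (4,1)

(4,1) (0,4)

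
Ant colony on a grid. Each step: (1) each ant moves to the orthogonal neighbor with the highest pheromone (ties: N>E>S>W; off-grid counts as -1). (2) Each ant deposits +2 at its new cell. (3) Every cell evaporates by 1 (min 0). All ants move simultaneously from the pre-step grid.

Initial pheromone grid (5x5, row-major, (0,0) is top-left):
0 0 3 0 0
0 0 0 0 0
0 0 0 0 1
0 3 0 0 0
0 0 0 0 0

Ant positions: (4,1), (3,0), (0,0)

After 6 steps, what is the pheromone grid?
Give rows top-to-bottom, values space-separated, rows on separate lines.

After step 1: ants at (3,1),(3,1),(0,1)
  0 1 2 0 0
  0 0 0 0 0
  0 0 0 0 0
  0 6 0 0 0
  0 0 0 0 0
After step 2: ants at (2,1),(2,1),(0,2)
  0 0 3 0 0
  0 0 0 0 0
  0 3 0 0 0
  0 5 0 0 0
  0 0 0 0 0
After step 3: ants at (3,1),(3,1),(0,3)
  0 0 2 1 0
  0 0 0 0 0
  0 2 0 0 0
  0 8 0 0 0
  0 0 0 0 0
After step 4: ants at (2,1),(2,1),(0,2)
  0 0 3 0 0
  0 0 0 0 0
  0 5 0 0 0
  0 7 0 0 0
  0 0 0 0 0
After step 5: ants at (3,1),(3,1),(0,3)
  0 0 2 1 0
  0 0 0 0 0
  0 4 0 0 0
  0 10 0 0 0
  0 0 0 0 0
After step 6: ants at (2,1),(2,1),(0,2)
  0 0 3 0 0
  0 0 0 0 0
  0 7 0 0 0
  0 9 0 0 0
  0 0 0 0 0

0 0 3 0 0
0 0 0 0 0
0 7 0 0 0
0 9 0 0 0
0 0 0 0 0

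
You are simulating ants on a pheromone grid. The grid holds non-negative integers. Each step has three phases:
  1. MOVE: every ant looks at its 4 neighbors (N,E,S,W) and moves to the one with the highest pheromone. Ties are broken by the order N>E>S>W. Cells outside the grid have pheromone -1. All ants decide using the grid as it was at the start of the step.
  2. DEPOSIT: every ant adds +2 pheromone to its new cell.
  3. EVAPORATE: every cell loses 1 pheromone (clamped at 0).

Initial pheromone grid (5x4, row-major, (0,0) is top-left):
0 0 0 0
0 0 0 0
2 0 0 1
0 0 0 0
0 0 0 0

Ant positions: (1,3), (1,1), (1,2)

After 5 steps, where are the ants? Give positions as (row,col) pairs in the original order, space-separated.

Step 1: ant0:(1,3)->S->(2,3) | ant1:(1,1)->N->(0,1) | ant2:(1,2)->N->(0,2)
  grid max=2 at (2,3)
Step 2: ant0:(2,3)->N->(1,3) | ant1:(0,1)->E->(0,2) | ant2:(0,2)->W->(0,1)
  grid max=2 at (0,1)
Step 3: ant0:(1,3)->S->(2,3) | ant1:(0,2)->W->(0,1) | ant2:(0,1)->E->(0,2)
  grid max=3 at (0,1)
Step 4: ant0:(2,3)->N->(1,3) | ant1:(0,1)->E->(0,2) | ant2:(0,2)->W->(0,1)
  grid max=4 at (0,1)
Step 5: ant0:(1,3)->S->(2,3) | ant1:(0,2)->W->(0,1) | ant2:(0,1)->E->(0,2)
  grid max=5 at (0,1)

(2,3) (0,1) (0,2)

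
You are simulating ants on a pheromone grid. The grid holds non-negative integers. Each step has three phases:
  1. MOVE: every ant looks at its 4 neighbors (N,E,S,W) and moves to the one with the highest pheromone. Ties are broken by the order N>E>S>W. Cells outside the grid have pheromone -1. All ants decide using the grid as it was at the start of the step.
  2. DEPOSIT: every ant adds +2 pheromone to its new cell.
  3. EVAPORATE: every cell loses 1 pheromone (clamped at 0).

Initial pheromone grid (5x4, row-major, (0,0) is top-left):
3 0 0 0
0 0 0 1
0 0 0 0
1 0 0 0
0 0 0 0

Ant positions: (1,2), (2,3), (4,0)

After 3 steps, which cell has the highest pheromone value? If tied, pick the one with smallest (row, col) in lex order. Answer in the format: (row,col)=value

Step 1: ant0:(1,2)->E->(1,3) | ant1:(2,3)->N->(1,3) | ant2:(4,0)->N->(3,0)
  grid max=4 at (1,3)
Step 2: ant0:(1,3)->N->(0,3) | ant1:(1,3)->N->(0,3) | ant2:(3,0)->N->(2,0)
  grid max=3 at (0,3)
Step 3: ant0:(0,3)->S->(1,3) | ant1:(0,3)->S->(1,3) | ant2:(2,0)->S->(3,0)
  grid max=6 at (1,3)
Final grid:
  0 0 0 2
  0 0 0 6
  0 0 0 0
  2 0 0 0
  0 0 0 0
Max pheromone 6 at (1,3)

Answer: (1,3)=6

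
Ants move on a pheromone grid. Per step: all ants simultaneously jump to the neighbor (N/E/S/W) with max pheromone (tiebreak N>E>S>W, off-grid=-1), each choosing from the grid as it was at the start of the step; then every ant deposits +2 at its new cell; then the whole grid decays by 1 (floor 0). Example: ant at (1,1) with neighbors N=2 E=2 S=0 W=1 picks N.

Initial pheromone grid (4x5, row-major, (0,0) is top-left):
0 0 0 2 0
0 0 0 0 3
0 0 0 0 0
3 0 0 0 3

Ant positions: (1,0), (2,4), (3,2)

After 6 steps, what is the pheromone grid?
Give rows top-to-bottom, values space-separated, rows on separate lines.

After step 1: ants at (0,0),(1,4),(2,2)
  1 0 0 1 0
  0 0 0 0 4
  0 0 1 0 0
  2 0 0 0 2
After step 2: ants at (0,1),(0,4),(1,2)
  0 1 0 0 1
  0 0 1 0 3
  0 0 0 0 0
  1 0 0 0 1
After step 3: ants at (0,2),(1,4),(0,2)
  0 0 3 0 0
  0 0 0 0 4
  0 0 0 0 0
  0 0 0 0 0
After step 4: ants at (0,3),(0,4),(0,3)
  0 0 2 3 1
  0 0 0 0 3
  0 0 0 0 0
  0 0 0 0 0
After step 5: ants at (0,2),(1,4),(0,2)
  0 0 5 2 0
  0 0 0 0 4
  0 0 0 0 0
  0 0 0 0 0
After step 6: ants at (0,3),(0,4),(0,3)
  0 0 4 5 1
  0 0 0 0 3
  0 0 0 0 0
  0 0 0 0 0

0 0 4 5 1
0 0 0 0 3
0 0 0 0 0
0 0 0 0 0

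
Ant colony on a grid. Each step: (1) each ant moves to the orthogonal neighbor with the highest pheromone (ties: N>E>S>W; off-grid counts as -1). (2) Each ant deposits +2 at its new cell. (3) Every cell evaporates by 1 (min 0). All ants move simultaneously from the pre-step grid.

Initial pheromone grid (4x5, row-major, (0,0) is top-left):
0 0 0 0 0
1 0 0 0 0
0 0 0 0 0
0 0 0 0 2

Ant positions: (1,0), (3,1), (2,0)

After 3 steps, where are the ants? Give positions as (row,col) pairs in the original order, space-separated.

Step 1: ant0:(1,0)->N->(0,0) | ant1:(3,1)->N->(2,1) | ant2:(2,0)->N->(1,0)
  grid max=2 at (1,0)
Step 2: ant0:(0,0)->S->(1,0) | ant1:(2,1)->N->(1,1) | ant2:(1,0)->N->(0,0)
  grid max=3 at (1,0)
Step 3: ant0:(1,0)->N->(0,0) | ant1:(1,1)->W->(1,0) | ant2:(0,0)->S->(1,0)
  grid max=6 at (1,0)

(0,0) (1,0) (1,0)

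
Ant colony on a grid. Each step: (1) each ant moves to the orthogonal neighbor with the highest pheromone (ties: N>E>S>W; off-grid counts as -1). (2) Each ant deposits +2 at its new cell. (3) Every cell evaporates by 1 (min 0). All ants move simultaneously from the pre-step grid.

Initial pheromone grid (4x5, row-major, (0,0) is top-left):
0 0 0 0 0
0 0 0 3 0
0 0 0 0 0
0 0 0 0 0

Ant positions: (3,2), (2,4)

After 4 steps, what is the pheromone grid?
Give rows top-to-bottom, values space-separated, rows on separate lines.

After step 1: ants at (2,2),(1,4)
  0 0 0 0 0
  0 0 0 2 1
  0 0 1 0 0
  0 0 0 0 0
After step 2: ants at (1,2),(1,3)
  0 0 0 0 0
  0 0 1 3 0
  0 0 0 0 0
  0 0 0 0 0
After step 3: ants at (1,3),(1,2)
  0 0 0 0 0
  0 0 2 4 0
  0 0 0 0 0
  0 0 0 0 0
After step 4: ants at (1,2),(1,3)
  0 0 0 0 0
  0 0 3 5 0
  0 0 0 0 0
  0 0 0 0 0

0 0 0 0 0
0 0 3 5 0
0 0 0 0 0
0 0 0 0 0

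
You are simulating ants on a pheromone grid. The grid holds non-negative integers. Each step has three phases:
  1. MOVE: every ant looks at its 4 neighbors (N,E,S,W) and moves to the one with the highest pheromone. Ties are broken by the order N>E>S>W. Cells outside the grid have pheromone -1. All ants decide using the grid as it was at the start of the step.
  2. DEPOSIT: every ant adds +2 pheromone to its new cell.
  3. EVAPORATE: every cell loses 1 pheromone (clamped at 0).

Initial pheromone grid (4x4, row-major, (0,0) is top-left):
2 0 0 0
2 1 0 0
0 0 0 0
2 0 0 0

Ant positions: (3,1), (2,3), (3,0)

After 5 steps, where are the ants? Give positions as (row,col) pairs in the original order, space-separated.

Step 1: ant0:(3,1)->W->(3,0) | ant1:(2,3)->N->(1,3) | ant2:(3,0)->N->(2,0)
  grid max=3 at (3,0)
Step 2: ant0:(3,0)->N->(2,0) | ant1:(1,3)->N->(0,3) | ant2:(2,0)->S->(3,0)
  grid max=4 at (3,0)
Step 3: ant0:(2,0)->S->(3,0) | ant1:(0,3)->S->(1,3) | ant2:(3,0)->N->(2,0)
  grid max=5 at (3,0)
Step 4: ant0:(3,0)->N->(2,0) | ant1:(1,3)->N->(0,3) | ant2:(2,0)->S->(3,0)
  grid max=6 at (3,0)
Step 5: ant0:(2,0)->S->(3,0) | ant1:(0,3)->S->(1,3) | ant2:(3,0)->N->(2,0)
  grid max=7 at (3,0)

(3,0) (1,3) (2,0)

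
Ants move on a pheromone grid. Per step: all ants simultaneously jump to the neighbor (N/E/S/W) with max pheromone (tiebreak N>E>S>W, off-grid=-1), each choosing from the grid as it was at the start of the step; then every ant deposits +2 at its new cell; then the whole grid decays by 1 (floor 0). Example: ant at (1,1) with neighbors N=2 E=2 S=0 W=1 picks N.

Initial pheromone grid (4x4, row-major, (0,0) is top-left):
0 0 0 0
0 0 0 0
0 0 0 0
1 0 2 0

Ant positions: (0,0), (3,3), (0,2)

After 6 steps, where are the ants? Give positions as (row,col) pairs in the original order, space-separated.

Step 1: ant0:(0,0)->E->(0,1) | ant1:(3,3)->W->(3,2) | ant2:(0,2)->E->(0,3)
  grid max=3 at (3,2)
Step 2: ant0:(0,1)->E->(0,2) | ant1:(3,2)->N->(2,2) | ant2:(0,3)->S->(1,3)
  grid max=2 at (3,2)
Step 3: ant0:(0,2)->E->(0,3) | ant1:(2,2)->S->(3,2) | ant2:(1,3)->N->(0,3)
  grid max=3 at (0,3)
Step 4: ant0:(0,3)->S->(1,3) | ant1:(3,2)->N->(2,2) | ant2:(0,3)->S->(1,3)
  grid max=3 at (1,3)
Step 5: ant0:(1,3)->N->(0,3) | ant1:(2,2)->S->(3,2) | ant2:(1,3)->N->(0,3)
  grid max=5 at (0,3)
Step 6: ant0:(0,3)->S->(1,3) | ant1:(3,2)->N->(2,2) | ant2:(0,3)->S->(1,3)
  grid max=5 at (1,3)

(1,3) (2,2) (1,3)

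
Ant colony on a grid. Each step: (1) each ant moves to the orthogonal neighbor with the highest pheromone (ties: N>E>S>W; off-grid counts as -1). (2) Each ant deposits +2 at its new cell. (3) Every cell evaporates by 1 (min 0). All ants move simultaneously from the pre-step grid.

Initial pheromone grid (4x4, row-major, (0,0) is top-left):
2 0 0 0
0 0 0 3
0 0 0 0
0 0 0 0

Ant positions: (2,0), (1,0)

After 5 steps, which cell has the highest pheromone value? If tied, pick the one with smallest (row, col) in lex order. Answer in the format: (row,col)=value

Answer: (0,0)=7

Derivation:
Step 1: ant0:(2,0)->N->(1,0) | ant1:(1,0)->N->(0,0)
  grid max=3 at (0,0)
Step 2: ant0:(1,0)->N->(0,0) | ant1:(0,0)->S->(1,0)
  grid max=4 at (0,0)
Step 3: ant0:(0,0)->S->(1,0) | ant1:(1,0)->N->(0,0)
  grid max=5 at (0,0)
Step 4: ant0:(1,0)->N->(0,0) | ant1:(0,0)->S->(1,0)
  grid max=6 at (0,0)
Step 5: ant0:(0,0)->S->(1,0) | ant1:(1,0)->N->(0,0)
  grid max=7 at (0,0)
Final grid:
  7 0 0 0
  5 0 0 0
  0 0 0 0
  0 0 0 0
Max pheromone 7 at (0,0)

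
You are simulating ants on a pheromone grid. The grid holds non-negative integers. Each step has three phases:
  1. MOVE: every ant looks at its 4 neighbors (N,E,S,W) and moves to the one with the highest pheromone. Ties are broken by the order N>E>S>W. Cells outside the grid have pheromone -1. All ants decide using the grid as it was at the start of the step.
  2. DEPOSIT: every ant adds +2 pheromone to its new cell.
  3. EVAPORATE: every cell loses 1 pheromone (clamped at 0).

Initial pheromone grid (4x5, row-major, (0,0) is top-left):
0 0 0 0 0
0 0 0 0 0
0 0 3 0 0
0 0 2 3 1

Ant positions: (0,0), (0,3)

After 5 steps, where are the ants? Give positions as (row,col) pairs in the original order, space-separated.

Step 1: ant0:(0,0)->E->(0,1) | ant1:(0,3)->E->(0,4)
  grid max=2 at (2,2)
Step 2: ant0:(0,1)->E->(0,2) | ant1:(0,4)->S->(1,4)
  grid max=1 at (0,2)
Step 3: ant0:(0,2)->E->(0,3) | ant1:(1,4)->N->(0,4)
  grid max=1 at (0,3)
Step 4: ant0:(0,3)->E->(0,4) | ant1:(0,4)->W->(0,3)
  grid max=2 at (0,3)
Step 5: ant0:(0,4)->W->(0,3) | ant1:(0,3)->E->(0,4)
  grid max=3 at (0,3)

(0,3) (0,4)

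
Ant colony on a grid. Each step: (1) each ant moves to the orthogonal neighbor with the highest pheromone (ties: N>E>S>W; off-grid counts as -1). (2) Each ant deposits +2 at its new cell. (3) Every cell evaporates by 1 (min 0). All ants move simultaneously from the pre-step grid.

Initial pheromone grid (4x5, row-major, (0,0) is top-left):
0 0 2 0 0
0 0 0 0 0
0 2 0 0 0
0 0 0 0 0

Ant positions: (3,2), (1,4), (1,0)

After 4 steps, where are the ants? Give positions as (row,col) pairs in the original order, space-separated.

Step 1: ant0:(3,2)->N->(2,2) | ant1:(1,4)->N->(0,4) | ant2:(1,0)->N->(0,0)
  grid max=1 at (0,0)
Step 2: ant0:(2,2)->W->(2,1) | ant1:(0,4)->S->(1,4) | ant2:(0,0)->E->(0,1)
  grid max=2 at (2,1)
Step 3: ant0:(2,1)->N->(1,1) | ant1:(1,4)->N->(0,4) | ant2:(0,1)->E->(0,2)
  grid max=1 at (0,2)
Step 4: ant0:(1,1)->S->(2,1) | ant1:(0,4)->S->(1,4) | ant2:(0,2)->E->(0,3)
  grid max=2 at (2,1)

(2,1) (1,4) (0,3)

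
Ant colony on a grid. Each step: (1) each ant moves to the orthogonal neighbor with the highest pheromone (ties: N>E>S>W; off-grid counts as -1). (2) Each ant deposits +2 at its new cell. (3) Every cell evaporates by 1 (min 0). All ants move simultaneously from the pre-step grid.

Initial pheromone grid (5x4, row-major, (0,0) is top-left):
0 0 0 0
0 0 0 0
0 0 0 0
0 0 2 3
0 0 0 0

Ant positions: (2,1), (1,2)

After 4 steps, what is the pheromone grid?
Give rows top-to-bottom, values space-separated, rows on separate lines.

After step 1: ants at (1,1),(0,2)
  0 0 1 0
  0 1 0 0
  0 0 0 0
  0 0 1 2
  0 0 0 0
After step 2: ants at (0,1),(0,3)
  0 1 0 1
  0 0 0 0
  0 0 0 0
  0 0 0 1
  0 0 0 0
After step 3: ants at (0,2),(1,3)
  0 0 1 0
  0 0 0 1
  0 0 0 0
  0 0 0 0
  0 0 0 0
After step 4: ants at (0,3),(0,3)
  0 0 0 3
  0 0 0 0
  0 0 0 0
  0 0 0 0
  0 0 0 0

0 0 0 3
0 0 0 0
0 0 0 0
0 0 0 0
0 0 0 0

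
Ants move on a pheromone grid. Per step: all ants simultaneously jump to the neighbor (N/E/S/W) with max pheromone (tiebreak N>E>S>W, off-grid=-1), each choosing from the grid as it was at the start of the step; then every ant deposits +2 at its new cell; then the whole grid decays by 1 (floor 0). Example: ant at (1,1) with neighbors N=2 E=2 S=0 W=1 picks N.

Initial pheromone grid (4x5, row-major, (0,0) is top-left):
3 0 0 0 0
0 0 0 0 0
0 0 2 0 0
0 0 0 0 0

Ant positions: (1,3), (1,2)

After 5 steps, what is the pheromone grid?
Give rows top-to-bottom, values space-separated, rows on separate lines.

After step 1: ants at (0,3),(2,2)
  2 0 0 1 0
  0 0 0 0 0
  0 0 3 0 0
  0 0 0 0 0
After step 2: ants at (0,4),(1,2)
  1 0 0 0 1
  0 0 1 0 0
  0 0 2 0 0
  0 0 0 0 0
After step 3: ants at (1,4),(2,2)
  0 0 0 0 0
  0 0 0 0 1
  0 0 3 0 0
  0 0 0 0 0
After step 4: ants at (0,4),(1,2)
  0 0 0 0 1
  0 0 1 0 0
  0 0 2 0 0
  0 0 0 0 0
After step 5: ants at (1,4),(2,2)
  0 0 0 0 0
  0 0 0 0 1
  0 0 3 0 0
  0 0 0 0 0

0 0 0 0 0
0 0 0 0 1
0 0 3 0 0
0 0 0 0 0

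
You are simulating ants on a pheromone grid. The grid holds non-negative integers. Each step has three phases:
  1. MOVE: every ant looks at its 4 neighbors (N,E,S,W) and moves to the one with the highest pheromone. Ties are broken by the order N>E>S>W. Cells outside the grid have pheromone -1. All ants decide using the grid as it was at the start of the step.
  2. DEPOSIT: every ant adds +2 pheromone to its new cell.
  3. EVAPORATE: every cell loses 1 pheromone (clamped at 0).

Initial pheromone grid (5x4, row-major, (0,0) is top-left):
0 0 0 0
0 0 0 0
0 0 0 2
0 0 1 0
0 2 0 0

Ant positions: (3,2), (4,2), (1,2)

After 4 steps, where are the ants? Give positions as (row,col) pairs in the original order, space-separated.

Step 1: ant0:(3,2)->N->(2,2) | ant1:(4,2)->W->(4,1) | ant2:(1,2)->N->(0,2)
  grid max=3 at (4,1)
Step 2: ant0:(2,2)->E->(2,3) | ant1:(4,1)->N->(3,1) | ant2:(0,2)->E->(0,3)
  grid max=2 at (2,3)
Step 3: ant0:(2,3)->N->(1,3) | ant1:(3,1)->S->(4,1) | ant2:(0,3)->S->(1,3)
  grid max=3 at (1,3)
Step 4: ant0:(1,3)->S->(2,3) | ant1:(4,1)->N->(3,1) | ant2:(1,3)->S->(2,3)
  grid max=4 at (2,3)

(2,3) (3,1) (2,3)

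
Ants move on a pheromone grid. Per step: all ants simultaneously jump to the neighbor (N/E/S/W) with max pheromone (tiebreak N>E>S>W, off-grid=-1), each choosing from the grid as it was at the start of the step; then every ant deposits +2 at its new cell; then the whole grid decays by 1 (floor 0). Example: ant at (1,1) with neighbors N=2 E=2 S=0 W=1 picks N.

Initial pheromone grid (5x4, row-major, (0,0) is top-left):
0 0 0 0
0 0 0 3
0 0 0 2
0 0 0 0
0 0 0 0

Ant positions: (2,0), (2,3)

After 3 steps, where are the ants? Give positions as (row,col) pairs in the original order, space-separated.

Step 1: ant0:(2,0)->N->(1,0) | ant1:(2,3)->N->(1,3)
  grid max=4 at (1,3)
Step 2: ant0:(1,0)->N->(0,0) | ant1:(1,3)->S->(2,3)
  grid max=3 at (1,3)
Step 3: ant0:(0,0)->E->(0,1) | ant1:(2,3)->N->(1,3)
  grid max=4 at (1,3)

(0,1) (1,3)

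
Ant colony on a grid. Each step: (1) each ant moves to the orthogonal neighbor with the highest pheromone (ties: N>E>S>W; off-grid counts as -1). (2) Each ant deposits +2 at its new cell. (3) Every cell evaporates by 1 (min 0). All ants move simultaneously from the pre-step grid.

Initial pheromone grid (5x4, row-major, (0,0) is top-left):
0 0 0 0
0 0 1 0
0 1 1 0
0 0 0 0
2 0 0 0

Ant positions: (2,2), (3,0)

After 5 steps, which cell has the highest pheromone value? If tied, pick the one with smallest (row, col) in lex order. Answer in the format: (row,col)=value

Step 1: ant0:(2,2)->N->(1,2) | ant1:(3,0)->S->(4,0)
  grid max=3 at (4,0)
Step 2: ant0:(1,2)->N->(0,2) | ant1:(4,0)->N->(3,0)
  grid max=2 at (4,0)
Step 3: ant0:(0,2)->S->(1,2) | ant1:(3,0)->S->(4,0)
  grid max=3 at (4,0)
Step 4: ant0:(1,2)->N->(0,2) | ant1:(4,0)->N->(3,0)
  grid max=2 at (4,0)
Step 5: ant0:(0,2)->S->(1,2) | ant1:(3,0)->S->(4,0)
  grid max=3 at (4,0)
Final grid:
  0 0 0 0
  0 0 2 0
  0 0 0 0
  0 0 0 0
  3 0 0 0
Max pheromone 3 at (4,0)

Answer: (4,0)=3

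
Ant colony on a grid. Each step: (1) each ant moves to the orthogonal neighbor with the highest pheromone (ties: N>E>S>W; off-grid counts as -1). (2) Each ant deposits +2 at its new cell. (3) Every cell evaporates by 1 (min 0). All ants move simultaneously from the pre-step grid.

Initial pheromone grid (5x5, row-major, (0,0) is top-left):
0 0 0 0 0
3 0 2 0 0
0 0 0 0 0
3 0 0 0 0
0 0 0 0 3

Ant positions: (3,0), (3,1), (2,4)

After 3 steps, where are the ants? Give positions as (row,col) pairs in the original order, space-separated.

Step 1: ant0:(3,0)->N->(2,0) | ant1:(3,1)->W->(3,0) | ant2:(2,4)->N->(1,4)
  grid max=4 at (3,0)
Step 2: ant0:(2,0)->S->(3,0) | ant1:(3,0)->N->(2,0) | ant2:(1,4)->N->(0,4)
  grid max=5 at (3,0)
Step 3: ant0:(3,0)->N->(2,0) | ant1:(2,0)->S->(3,0) | ant2:(0,4)->S->(1,4)
  grid max=6 at (3,0)

(2,0) (3,0) (1,4)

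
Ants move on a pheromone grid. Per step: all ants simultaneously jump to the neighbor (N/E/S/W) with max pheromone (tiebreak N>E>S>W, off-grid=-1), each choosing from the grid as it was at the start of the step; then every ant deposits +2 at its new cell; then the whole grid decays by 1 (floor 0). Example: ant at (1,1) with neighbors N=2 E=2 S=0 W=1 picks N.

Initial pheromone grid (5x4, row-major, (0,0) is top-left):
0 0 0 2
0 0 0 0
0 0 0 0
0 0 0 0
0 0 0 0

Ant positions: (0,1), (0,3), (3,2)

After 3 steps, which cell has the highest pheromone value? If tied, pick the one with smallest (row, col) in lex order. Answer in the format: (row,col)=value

Answer: (0,3)=3

Derivation:
Step 1: ant0:(0,1)->E->(0,2) | ant1:(0,3)->S->(1,3) | ant2:(3,2)->N->(2,2)
  grid max=1 at (0,2)
Step 2: ant0:(0,2)->E->(0,3) | ant1:(1,3)->N->(0,3) | ant2:(2,2)->N->(1,2)
  grid max=4 at (0,3)
Step 3: ant0:(0,3)->S->(1,3) | ant1:(0,3)->S->(1,3) | ant2:(1,2)->N->(0,2)
  grid max=3 at (0,3)
Final grid:
  0 0 1 3
  0 0 0 3
  0 0 0 0
  0 0 0 0
  0 0 0 0
Max pheromone 3 at (0,3)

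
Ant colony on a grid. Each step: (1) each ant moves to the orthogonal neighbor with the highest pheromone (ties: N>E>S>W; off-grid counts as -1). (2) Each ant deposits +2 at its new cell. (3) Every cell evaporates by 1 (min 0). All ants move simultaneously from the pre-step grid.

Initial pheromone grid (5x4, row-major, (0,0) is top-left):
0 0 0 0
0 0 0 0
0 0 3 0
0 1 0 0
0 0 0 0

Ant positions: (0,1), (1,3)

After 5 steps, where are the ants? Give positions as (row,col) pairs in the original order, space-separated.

Step 1: ant0:(0,1)->E->(0,2) | ant1:(1,3)->N->(0,3)
  grid max=2 at (2,2)
Step 2: ant0:(0,2)->E->(0,3) | ant1:(0,3)->W->(0,2)
  grid max=2 at (0,2)
Step 3: ant0:(0,3)->W->(0,2) | ant1:(0,2)->E->(0,3)
  grid max=3 at (0,2)
Step 4: ant0:(0,2)->E->(0,3) | ant1:(0,3)->W->(0,2)
  grid max=4 at (0,2)
Step 5: ant0:(0,3)->W->(0,2) | ant1:(0,2)->E->(0,3)
  grid max=5 at (0,2)

(0,2) (0,3)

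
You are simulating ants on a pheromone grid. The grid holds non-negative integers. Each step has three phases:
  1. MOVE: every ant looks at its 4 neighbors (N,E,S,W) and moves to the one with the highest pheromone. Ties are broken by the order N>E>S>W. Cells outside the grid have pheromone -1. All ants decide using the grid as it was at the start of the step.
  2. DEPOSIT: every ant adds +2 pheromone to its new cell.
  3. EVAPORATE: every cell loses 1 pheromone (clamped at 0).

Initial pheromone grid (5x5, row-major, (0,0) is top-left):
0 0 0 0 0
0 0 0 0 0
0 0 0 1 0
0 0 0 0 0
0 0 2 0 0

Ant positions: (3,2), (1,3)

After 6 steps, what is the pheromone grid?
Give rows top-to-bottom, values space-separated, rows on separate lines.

After step 1: ants at (4,2),(2,3)
  0 0 0 0 0
  0 0 0 0 0
  0 0 0 2 0
  0 0 0 0 0
  0 0 3 0 0
After step 2: ants at (3,2),(1,3)
  0 0 0 0 0
  0 0 0 1 0
  0 0 0 1 0
  0 0 1 0 0
  0 0 2 0 0
After step 3: ants at (4,2),(2,3)
  0 0 0 0 0
  0 0 0 0 0
  0 0 0 2 0
  0 0 0 0 0
  0 0 3 0 0
After step 4: ants at (3,2),(1,3)
  0 0 0 0 0
  0 0 0 1 0
  0 0 0 1 0
  0 0 1 0 0
  0 0 2 0 0
After step 5: ants at (4,2),(2,3)
  0 0 0 0 0
  0 0 0 0 0
  0 0 0 2 0
  0 0 0 0 0
  0 0 3 0 0
After step 6: ants at (3,2),(1,3)
  0 0 0 0 0
  0 0 0 1 0
  0 0 0 1 0
  0 0 1 0 0
  0 0 2 0 0

0 0 0 0 0
0 0 0 1 0
0 0 0 1 0
0 0 1 0 0
0 0 2 0 0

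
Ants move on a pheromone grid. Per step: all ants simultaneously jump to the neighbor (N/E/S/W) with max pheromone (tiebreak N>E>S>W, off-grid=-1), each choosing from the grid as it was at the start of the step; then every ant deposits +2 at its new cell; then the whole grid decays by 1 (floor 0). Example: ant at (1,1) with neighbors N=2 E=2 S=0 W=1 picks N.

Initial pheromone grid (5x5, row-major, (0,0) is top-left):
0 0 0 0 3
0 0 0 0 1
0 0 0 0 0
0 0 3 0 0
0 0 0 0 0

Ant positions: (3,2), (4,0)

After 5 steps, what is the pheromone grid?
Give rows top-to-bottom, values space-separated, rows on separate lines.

After step 1: ants at (2,2),(3,0)
  0 0 0 0 2
  0 0 0 0 0
  0 0 1 0 0
  1 0 2 0 0
  0 0 0 0 0
After step 2: ants at (3,2),(2,0)
  0 0 0 0 1
  0 0 0 0 0
  1 0 0 0 0
  0 0 3 0 0
  0 0 0 0 0
After step 3: ants at (2,2),(1,0)
  0 0 0 0 0
  1 0 0 0 0
  0 0 1 0 0
  0 0 2 0 0
  0 0 0 0 0
After step 4: ants at (3,2),(0,0)
  1 0 0 0 0
  0 0 0 0 0
  0 0 0 0 0
  0 0 3 0 0
  0 0 0 0 0
After step 5: ants at (2,2),(0,1)
  0 1 0 0 0
  0 0 0 0 0
  0 0 1 0 0
  0 0 2 0 0
  0 0 0 0 0

0 1 0 0 0
0 0 0 0 0
0 0 1 0 0
0 0 2 0 0
0 0 0 0 0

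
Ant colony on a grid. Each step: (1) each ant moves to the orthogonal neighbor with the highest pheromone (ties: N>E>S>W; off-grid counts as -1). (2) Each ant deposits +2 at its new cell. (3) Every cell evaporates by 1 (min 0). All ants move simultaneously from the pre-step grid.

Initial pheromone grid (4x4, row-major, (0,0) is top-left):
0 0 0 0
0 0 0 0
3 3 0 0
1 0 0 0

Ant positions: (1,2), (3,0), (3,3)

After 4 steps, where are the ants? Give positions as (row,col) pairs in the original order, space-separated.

Step 1: ant0:(1,2)->N->(0,2) | ant1:(3,0)->N->(2,0) | ant2:(3,3)->N->(2,3)
  grid max=4 at (2,0)
Step 2: ant0:(0,2)->E->(0,3) | ant1:(2,0)->E->(2,1) | ant2:(2,3)->N->(1,3)
  grid max=3 at (2,0)
Step 3: ant0:(0,3)->S->(1,3) | ant1:(2,1)->W->(2,0) | ant2:(1,3)->N->(0,3)
  grid max=4 at (2,0)
Step 4: ant0:(1,3)->N->(0,3) | ant1:(2,0)->E->(2,1) | ant2:(0,3)->S->(1,3)
  grid max=3 at (0,3)

(0,3) (2,1) (1,3)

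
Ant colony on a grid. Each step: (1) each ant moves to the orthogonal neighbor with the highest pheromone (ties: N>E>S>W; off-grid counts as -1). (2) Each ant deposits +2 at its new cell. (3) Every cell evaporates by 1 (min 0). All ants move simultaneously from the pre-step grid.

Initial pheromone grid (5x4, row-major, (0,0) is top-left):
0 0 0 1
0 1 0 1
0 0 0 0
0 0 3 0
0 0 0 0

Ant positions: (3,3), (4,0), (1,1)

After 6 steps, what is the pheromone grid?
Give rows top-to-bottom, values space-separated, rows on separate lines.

After step 1: ants at (3,2),(3,0),(0,1)
  0 1 0 0
  0 0 0 0
  0 0 0 0
  1 0 4 0
  0 0 0 0
After step 2: ants at (2,2),(2,0),(0,2)
  0 0 1 0
  0 0 0 0
  1 0 1 0
  0 0 3 0
  0 0 0 0
After step 3: ants at (3,2),(1,0),(0,3)
  0 0 0 1
  1 0 0 0
  0 0 0 0
  0 0 4 0
  0 0 0 0
After step 4: ants at (2,2),(0,0),(1,3)
  1 0 0 0
  0 0 0 1
  0 0 1 0
  0 0 3 0
  0 0 0 0
After step 5: ants at (3,2),(0,1),(0,3)
  0 1 0 1
  0 0 0 0
  0 0 0 0
  0 0 4 0
  0 0 0 0
After step 6: ants at (2,2),(0,2),(1,3)
  0 0 1 0
  0 0 0 1
  0 0 1 0
  0 0 3 0
  0 0 0 0

0 0 1 0
0 0 0 1
0 0 1 0
0 0 3 0
0 0 0 0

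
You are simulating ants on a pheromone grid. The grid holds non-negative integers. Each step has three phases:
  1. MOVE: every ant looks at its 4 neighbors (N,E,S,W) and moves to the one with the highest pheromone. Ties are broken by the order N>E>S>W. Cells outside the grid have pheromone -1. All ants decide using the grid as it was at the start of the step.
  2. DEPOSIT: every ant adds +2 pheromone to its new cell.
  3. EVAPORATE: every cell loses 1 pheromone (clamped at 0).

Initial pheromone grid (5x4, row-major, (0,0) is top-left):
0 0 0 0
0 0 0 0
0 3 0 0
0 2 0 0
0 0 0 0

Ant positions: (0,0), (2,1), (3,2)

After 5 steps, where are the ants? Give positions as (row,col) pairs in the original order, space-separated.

Step 1: ant0:(0,0)->E->(0,1) | ant1:(2,1)->S->(3,1) | ant2:(3,2)->W->(3,1)
  grid max=5 at (3,1)
Step 2: ant0:(0,1)->E->(0,2) | ant1:(3,1)->N->(2,1) | ant2:(3,1)->N->(2,1)
  grid max=5 at (2,1)
Step 3: ant0:(0,2)->E->(0,3) | ant1:(2,1)->S->(3,1) | ant2:(2,1)->S->(3,1)
  grid max=7 at (3,1)
Step 4: ant0:(0,3)->S->(1,3) | ant1:(3,1)->N->(2,1) | ant2:(3,1)->N->(2,1)
  grid max=7 at (2,1)
Step 5: ant0:(1,3)->N->(0,3) | ant1:(2,1)->S->(3,1) | ant2:(2,1)->S->(3,1)
  grid max=9 at (3,1)

(0,3) (3,1) (3,1)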